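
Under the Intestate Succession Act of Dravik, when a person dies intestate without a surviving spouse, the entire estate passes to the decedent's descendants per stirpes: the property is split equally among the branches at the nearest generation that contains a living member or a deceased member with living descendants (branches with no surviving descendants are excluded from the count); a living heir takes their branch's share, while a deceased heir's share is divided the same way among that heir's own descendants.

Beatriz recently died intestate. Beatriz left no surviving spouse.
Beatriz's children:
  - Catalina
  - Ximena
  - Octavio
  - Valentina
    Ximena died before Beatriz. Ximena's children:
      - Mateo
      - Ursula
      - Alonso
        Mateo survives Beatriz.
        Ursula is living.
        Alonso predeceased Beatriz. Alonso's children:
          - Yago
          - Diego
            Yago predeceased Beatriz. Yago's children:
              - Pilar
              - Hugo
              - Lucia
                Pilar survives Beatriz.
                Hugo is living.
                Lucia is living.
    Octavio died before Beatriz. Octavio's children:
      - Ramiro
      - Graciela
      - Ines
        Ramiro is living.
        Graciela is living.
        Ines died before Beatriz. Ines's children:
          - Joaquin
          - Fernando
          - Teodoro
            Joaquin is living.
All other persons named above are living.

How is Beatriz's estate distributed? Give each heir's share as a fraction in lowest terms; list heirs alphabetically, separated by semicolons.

Catalina 1/4; Diego 1/24; Fernando 1/36; Graciela 1/12; Hugo 1/72; Joaquin 1/36; Lucia 1/72; Mateo 1/12; Pilar 1/72; Ramiro 1/12; Teodoro 1/36; Ursula 1/12; Valentina 1/4

There is no surviving spouse, so the entire estate passes to Beatriz's descendants per stirpes.
The estate is divided into 4 equal shares of 1/4 among Catalina, Ximena, Octavio, Valentina.
Catalina is living and takes 1/4.
Ximena predeceased; the 1/4 allotted to Ximena's branch passes to Ximena's issue by representation.
The 1/4 is divided into 3 equal shares of 1/12 among Mateo, Ursula, Alonso.
Mateo is living and takes 1/12.
Ursula is living and takes 1/12.
Alonso predeceased; the 1/12 allotted to Alonso's branch passes to Alonso's issue by representation.
The 1/12 is divided into 2 equal shares of 1/24 among Yago, Diego.
Yago predeceased; the 1/24 allotted to Yago's branch passes to Yago's issue by representation.
The 1/24 is divided into 3 equal shares of 1/72 among Pilar, Hugo, Lucia.
Pilar is living and takes 1/72.
Hugo is living and takes 1/72.
Lucia is living and takes 1/72.
Diego is living and takes 1/24.
Octavio predeceased; the 1/4 allotted to Octavio's branch passes to Octavio's issue by representation.
The 1/4 is divided into 3 equal shares of 1/12 among Ramiro, Graciela, Ines.
Ramiro is living and takes 1/12.
Graciela is living and takes 1/12.
Ines predeceased; the 1/12 allotted to Ines's branch passes to Ines's issue by representation.
The 1/12 is divided into 3 equal shares of 1/36 among Joaquin, Fernando, Teodoro.
Joaquin is living and takes 1/36.
Fernando is living and takes 1/36.
Teodoro is living and takes 1/36.
Valentina is living and takes 1/4.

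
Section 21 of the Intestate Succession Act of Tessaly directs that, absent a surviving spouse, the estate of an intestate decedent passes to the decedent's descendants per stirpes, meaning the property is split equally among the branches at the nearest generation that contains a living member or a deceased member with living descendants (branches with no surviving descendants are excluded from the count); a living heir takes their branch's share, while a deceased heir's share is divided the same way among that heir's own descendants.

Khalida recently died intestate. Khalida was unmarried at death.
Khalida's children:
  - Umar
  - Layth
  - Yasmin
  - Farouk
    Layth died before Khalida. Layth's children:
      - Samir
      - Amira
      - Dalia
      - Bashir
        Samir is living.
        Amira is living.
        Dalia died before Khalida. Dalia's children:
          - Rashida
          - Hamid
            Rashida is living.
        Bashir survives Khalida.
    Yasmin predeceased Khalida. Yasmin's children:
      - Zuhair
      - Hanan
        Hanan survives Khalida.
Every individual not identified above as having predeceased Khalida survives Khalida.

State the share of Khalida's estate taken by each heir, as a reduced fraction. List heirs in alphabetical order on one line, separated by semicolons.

There is no surviving spouse, so the entire estate passes to Khalida's descendants per stirpes.
The estate is divided into 4 equal shares of 1/4 among Umar, Layth, Yasmin, Farouk.
Umar is living and takes 1/4.
Layth predeceased; the 1/4 allotted to Layth's branch passes to Layth's issue by representation.
The 1/4 is divided into 4 equal shares of 1/16 among Samir, Amira, Dalia, Bashir.
Samir is living and takes 1/16.
Amira is living and takes 1/16.
Dalia predeceased; the 1/16 allotted to Dalia's branch passes to Dalia's issue by representation.
The 1/16 is divided into 2 equal shares of 1/32 among Rashida, Hamid.
Rashida is living and takes 1/32.
Hamid is living and takes 1/32.
Bashir is living and takes 1/16.
Yasmin predeceased; the 1/4 allotted to Yasmin's branch passes to Yasmin's issue by representation.
The 1/4 is divided into 2 equal shares of 1/8 among Zuhair, Hanan.
Zuhair is living and takes 1/8.
Hanan is living and takes 1/8.
Farouk is living and takes 1/4.

Amira 1/16; Bashir 1/16; Farouk 1/4; Hamid 1/32; Hanan 1/8; Rashida 1/32; Samir 1/16; Umar 1/4; Zuhair 1/8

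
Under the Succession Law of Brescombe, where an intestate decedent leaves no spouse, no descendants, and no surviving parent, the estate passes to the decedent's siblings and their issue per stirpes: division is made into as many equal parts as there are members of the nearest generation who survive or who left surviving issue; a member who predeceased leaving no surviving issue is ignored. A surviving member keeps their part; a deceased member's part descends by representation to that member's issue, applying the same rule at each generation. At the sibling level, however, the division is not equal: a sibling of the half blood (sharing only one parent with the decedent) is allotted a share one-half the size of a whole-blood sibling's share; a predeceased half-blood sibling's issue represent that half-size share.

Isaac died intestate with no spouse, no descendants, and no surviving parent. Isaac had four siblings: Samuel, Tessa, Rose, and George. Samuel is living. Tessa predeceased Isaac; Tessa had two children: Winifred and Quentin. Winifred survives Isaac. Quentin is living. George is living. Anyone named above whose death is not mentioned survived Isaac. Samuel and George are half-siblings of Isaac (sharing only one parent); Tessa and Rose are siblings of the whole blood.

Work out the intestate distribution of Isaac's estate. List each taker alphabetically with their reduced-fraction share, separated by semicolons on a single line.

George 1/6; Quentin 1/6; Rose 1/3; Samuel 1/6; Winifred 1/6

No spouse, descendants, or parent survives, so the estate passes to Isaac's siblings per stirpes.
Half-blood siblings count for one-half the weight of whole-blood siblings at the initial division.
Dividing 1 in proportion to weights (total weight 3): Samuel (weight 1/2) → 1/6; Tessa (weight 1) → 1/3; Rose (weight 1) → 1/3; George (weight 1/2) → 1/6.
Samuel is living and takes 1/6.
Tessa predeceased; the 1/3 allotted to Tessa's branch passes to Tessa's issue by representation.
The 1/3 is divided into 2 equal shares of 1/6 among Winifred, Quentin.
Winifred is living and takes 1/6.
Quentin is living and takes 1/6.
Rose is living and takes 1/3.
George is living and takes 1/6.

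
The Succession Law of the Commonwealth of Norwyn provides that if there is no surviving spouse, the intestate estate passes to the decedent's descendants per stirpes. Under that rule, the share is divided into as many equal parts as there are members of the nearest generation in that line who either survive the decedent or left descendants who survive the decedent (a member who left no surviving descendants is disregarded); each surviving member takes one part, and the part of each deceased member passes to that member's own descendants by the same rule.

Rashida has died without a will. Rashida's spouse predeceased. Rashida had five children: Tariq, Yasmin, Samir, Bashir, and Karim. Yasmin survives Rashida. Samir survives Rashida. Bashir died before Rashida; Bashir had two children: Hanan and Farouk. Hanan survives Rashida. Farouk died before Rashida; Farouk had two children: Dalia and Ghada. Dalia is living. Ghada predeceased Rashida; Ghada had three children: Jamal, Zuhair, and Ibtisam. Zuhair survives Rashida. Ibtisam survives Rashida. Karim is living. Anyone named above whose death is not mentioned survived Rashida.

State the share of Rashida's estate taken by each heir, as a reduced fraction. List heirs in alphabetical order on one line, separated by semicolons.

Dalia 1/20; Hanan 1/10; Ibtisam 1/60; Jamal 1/60; Karim 1/5; Samir 1/5; Tariq 1/5; Yasmin 1/5; Zuhair 1/60

There is no surviving spouse, so the entire estate passes to Rashida's descendants per stirpes.
The estate is divided into 5 equal shares of 1/5 among Tariq, Yasmin, Samir, Bashir, Karim.
Tariq is living and takes 1/5.
Yasmin is living and takes 1/5.
Samir is living and takes 1/5.
Bashir predeceased; the 1/5 allotted to Bashir's branch passes to Bashir's issue by representation.
The 1/5 is divided into 2 equal shares of 1/10 among Hanan, Farouk.
Hanan is living and takes 1/10.
Farouk predeceased; the 1/10 allotted to Farouk's branch passes to Farouk's issue by representation.
The 1/10 is divided into 2 equal shares of 1/20 among Dalia, Ghada.
Dalia is living and takes 1/20.
Ghada predeceased; the 1/20 allotted to Ghada's branch passes to Ghada's issue by representation.
The 1/20 is divided into 3 equal shares of 1/60 among Jamal, Zuhair, Ibtisam.
Jamal is living and takes 1/60.
Zuhair is living and takes 1/60.
Ibtisam is living and takes 1/60.
Karim is living and takes 1/5.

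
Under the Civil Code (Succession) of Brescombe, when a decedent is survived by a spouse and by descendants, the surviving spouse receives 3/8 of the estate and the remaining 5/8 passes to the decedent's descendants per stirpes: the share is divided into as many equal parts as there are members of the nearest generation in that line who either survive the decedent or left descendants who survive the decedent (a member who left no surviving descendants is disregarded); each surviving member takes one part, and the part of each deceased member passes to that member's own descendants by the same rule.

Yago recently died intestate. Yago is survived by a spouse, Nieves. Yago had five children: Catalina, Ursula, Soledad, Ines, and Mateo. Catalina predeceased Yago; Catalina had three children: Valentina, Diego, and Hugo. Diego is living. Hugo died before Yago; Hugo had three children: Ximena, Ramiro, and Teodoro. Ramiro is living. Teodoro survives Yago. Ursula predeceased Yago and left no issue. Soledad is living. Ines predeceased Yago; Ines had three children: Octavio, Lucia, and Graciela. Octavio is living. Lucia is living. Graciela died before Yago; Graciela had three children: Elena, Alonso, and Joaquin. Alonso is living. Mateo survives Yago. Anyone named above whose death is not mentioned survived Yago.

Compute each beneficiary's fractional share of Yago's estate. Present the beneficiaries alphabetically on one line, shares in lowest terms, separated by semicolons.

Nieves, as surviving spouse, takes 3/8.
The remaining 5/8 passes to Yago's descendants per stirpes.
Ursula left no surviving issue, so that branch lapses and is disregarded.
The 5/8 is divided into 4 equal shares of 5/32 among Catalina, Soledad, Ines, Mateo.
Catalina predeceased; the 5/32 allotted to Catalina's branch passes to Catalina's issue by representation.
The 5/32 is divided into 3 equal shares of 5/96 among Valentina, Diego, Hugo.
Valentina is living and takes 5/96.
Diego is living and takes 5/96.
Hugo predeceased; the 5/96 allotted to Hugo's branch passes to Hugo's issue by representation.
The 5/96 is divided into 3 equal shares of 5/288 among Ximena, Ramiro, Teodoro.
Ximena is living and takes 5/288.
Ramiro is living and takes 5/288.
Teodoro is living and takes 5/288.
Soledad is living and takes 5/32.
Ines predeceased; the 5/32 allotted to Ines's branch passes to Ines's issue by representation.
The 5/32 is divided into 3 equal shares of 5/96 among Octavio, Lucia, Graciela.
Octavio is living and takes 5/96.
Lucia is living and takes 5/96.
Graciela predeceased; the 5/96 allotted to Graciela's branch passes to Graciela's issue by representation.
The 5/96 is divided into 3 equal shares of 5/288 among Elena, Alonso, Joaquin.
Elena is living and takes 5/288.
Alonso is living and takes 5/288.
Joaquin is living and takes 5/288.
Mateo is living and takes 5/32.

Alonso 5/288; Diego 5/96; Elena 5/288; Joaquin 5/288; Lucia 5/96; Mateo 5/32; Nieves 3/8; Octavio 5/96; Ramiro 5/288; Soledad 5/32; Teodoro 5/288; Valentina 5/96; Ximena 5/288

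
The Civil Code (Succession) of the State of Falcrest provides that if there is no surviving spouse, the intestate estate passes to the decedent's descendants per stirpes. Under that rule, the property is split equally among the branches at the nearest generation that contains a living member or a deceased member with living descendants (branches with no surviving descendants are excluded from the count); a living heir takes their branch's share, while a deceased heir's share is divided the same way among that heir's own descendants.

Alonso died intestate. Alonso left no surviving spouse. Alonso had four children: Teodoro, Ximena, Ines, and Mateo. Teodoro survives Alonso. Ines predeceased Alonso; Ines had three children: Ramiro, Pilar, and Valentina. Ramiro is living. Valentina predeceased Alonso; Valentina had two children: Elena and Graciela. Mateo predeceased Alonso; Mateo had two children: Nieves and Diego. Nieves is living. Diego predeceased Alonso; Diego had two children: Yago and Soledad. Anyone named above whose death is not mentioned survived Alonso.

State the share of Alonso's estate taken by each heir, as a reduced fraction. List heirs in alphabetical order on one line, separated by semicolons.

There is no surviving spouse, so the entire estate passes to Alonso's descendants per stirpes.
The estate is divided into 4 equal shares of 1/4 among Teodoro, Ximena, Ines, Mateo.
Teodoro is living and takes 1/4.
Ximena is living and takes 1/4.
Ines predeceased; the 1/4 allotted to Ines's branch passes to Ines's issue by representation.
The 1/4 is divided into 3 equal shares of 1/12 among Ramiro, Pilar, Valentina.
Ramiro is living and takes 1/12.
Pilar is living and takes 1/12.
Valentina predeceased; the 1/12 allotted to Valentina's branch passes to Valentina's issue by representation.
The 1/12 is divided into 2 equal shares of 1/24 among Elena, Graciela.
Elena is living and takes 1/24.
Graciela is living and takes 1/24.
Mateo predeceased; the 1/4 allotted to Mateo's branch passes to Mateo's issue by representation.
The 1/4 is divided into 2 equal shares of 1/8 among Nieves, Diego.
Nieves is living and takes 1/8.
Diego predeceased; the 1/8 allotted to Diego's branch passes to Diego's issue by representation.
The 1/8 is divided into 2 equal shares of 1/16 among Yago, Soledad.
Yago is living and takes 1/16.
Soledad is living and takes 1/16.

Elena 1/24; Graciela 1/24; Nieves 1/8; Pilar 1/12; Ramiro 1/12; Soledad 1/16; Teodoro 1/4; Ximena 1/4; Yago 1/16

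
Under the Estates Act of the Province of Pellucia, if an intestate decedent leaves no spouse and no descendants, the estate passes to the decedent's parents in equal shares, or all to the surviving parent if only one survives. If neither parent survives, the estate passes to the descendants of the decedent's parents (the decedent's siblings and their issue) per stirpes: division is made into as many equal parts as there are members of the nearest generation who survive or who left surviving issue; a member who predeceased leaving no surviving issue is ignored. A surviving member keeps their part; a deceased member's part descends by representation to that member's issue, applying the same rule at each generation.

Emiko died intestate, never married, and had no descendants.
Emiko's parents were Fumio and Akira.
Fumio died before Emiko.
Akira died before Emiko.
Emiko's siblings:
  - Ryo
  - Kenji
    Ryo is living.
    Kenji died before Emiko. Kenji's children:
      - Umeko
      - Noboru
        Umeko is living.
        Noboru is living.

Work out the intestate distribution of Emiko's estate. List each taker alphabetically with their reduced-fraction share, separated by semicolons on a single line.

Neither parent survives and there are no descendants, so the estate passes to Emiko's siblings and their issue per stirpes.
The estate is divided into 2 equal shares of 1/2 among Ryo, Kenji.
Ryo is living and takes 1/2.
Kenji predeceased; the 1/2 allotted to Kenji's branch passes to Kenji's issue by representation.
The 1/2 is divided into 2 equal shares of 1/4 among Umeko, Noboru.
Umeko is living and takes 1/4.
Noboru is living and takes 1/4.

Noboru 1/4; Ryo 1/2; Umeko 1/4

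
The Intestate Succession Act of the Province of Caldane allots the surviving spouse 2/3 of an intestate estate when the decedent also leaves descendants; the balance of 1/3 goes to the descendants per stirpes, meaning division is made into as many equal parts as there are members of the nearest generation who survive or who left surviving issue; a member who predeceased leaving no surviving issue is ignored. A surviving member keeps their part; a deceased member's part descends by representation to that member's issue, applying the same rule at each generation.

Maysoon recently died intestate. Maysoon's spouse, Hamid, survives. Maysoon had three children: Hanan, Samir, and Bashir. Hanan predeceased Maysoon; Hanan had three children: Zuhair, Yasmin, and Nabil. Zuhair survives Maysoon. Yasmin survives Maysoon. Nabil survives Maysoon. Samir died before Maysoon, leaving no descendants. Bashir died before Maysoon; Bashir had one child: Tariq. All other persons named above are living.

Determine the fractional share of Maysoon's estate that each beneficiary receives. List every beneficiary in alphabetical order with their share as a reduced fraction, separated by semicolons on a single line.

Hamid 2/3; Nabil 1/18; Tariq 1/6; Yasmin 1/18; Zuhair 1/18

Hamid, as surviving spouse, takes 2/3.
The remaining 1/3 passes to Maysoon's descendants per stirpes.
Samir left no surviving issue, so that branch lapses and is disregarded.
The 1/3 is divided into 2 equal shares of 1/6 among Hanan, Bashir.
Hanan predeceased; the 1/6 allotted to Hanan's branch passes to Hanan's issue by representation.
The 1/6 is divided into 3 equal shares of 1/18 among Zuhair, Yasmin, Nabil.
Zuhair is living and takes 1/18.
Yasmin is living and takes 1/18.
Nabil is living and takes 1/18.
Bashir predeceased; the 1/6 allotted to Bashir's branch passes to Bashir's issue by representation.
Tariq is the sole taker at this level and receives the full 1/6.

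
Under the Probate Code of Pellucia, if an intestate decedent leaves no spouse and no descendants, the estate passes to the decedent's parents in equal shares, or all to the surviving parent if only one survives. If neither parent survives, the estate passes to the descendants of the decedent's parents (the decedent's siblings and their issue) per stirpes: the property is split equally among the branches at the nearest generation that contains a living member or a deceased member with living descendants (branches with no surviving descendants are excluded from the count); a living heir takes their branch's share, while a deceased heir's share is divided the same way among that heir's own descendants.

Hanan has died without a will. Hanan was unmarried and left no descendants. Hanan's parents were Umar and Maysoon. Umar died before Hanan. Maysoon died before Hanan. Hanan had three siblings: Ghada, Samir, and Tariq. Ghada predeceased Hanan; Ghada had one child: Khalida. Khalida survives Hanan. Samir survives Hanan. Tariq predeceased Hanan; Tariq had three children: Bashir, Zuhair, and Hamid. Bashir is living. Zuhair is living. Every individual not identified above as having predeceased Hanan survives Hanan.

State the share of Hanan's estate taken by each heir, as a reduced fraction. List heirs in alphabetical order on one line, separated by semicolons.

Bashir 1/9; Hamid 1/9; Khalida 1/3; Samir 1/3; Zuhair 1/9

Neither parent survives and there are no descendants, so the estate passes to Hanan's siblings and their issue per stirpes.
The estate is divided into 3 equal shares of 1/3 among Ghada, Samir, Tariq.
Ghada predeceased; the 1/3 allotted to Ghada's branch passes to Ghada's issue by representation.
Khalida is the sole taker at this level and receives the full 1/3.
Samir is living and takes 1/3.
Tariq predeceased; the 1/3 allotted to Tariq's branch passes to Tariq's issue by representation.
The 1/3 is divided into 3 equal shares of 1/9 among Bashir, Zuhair, Hamid.
Bashir is living and takes 1/9.
Zuhair is living and takes 1/9.
Hamid is living and takes 1/9.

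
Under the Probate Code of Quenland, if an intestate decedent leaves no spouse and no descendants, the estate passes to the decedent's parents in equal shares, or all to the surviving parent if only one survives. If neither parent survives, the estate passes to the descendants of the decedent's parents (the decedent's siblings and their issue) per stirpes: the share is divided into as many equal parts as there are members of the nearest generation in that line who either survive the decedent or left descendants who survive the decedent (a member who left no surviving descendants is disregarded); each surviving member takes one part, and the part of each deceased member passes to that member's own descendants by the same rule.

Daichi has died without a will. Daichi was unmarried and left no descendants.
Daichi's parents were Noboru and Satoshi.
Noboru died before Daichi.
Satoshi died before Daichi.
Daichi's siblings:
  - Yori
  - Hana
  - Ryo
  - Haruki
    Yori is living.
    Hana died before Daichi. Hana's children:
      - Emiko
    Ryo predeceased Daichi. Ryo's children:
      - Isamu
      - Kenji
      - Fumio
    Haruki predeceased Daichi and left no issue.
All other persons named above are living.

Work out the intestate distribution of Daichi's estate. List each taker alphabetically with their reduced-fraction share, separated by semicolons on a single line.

Emiko 1/3; Fumio 1/9; Isamu 1/9; Kenji 1/9; Yori 1/3

Neither parent survives and there are no descendants, so the estate passes to Daichi's siblings and their issue per stirpes.
Haruki left no surviving issue, so that branch lapses and is disregarded.
The estate is divided into 3 equal shares of 1/3 among Yori, Hana, Ryo.
Yori is living and takes 1/3.
Hana predeceased; the 1/3 allotted to Hana's branch passes to Hana's issue by representation.
Emiko is the sole taker at this level and receives the full 1/3.
Ryo predeceased; the 1/3 allotted to Ryo's branch passes to Ryo's issue by representation.
The 1/3 is divided into 3 equal shares of 1/9 among Isamu, Kenji, Fumio.
Isamu is living and takes 1/9.
Kenji is living and takes 1/9.
Fumio is living and takes 1/9.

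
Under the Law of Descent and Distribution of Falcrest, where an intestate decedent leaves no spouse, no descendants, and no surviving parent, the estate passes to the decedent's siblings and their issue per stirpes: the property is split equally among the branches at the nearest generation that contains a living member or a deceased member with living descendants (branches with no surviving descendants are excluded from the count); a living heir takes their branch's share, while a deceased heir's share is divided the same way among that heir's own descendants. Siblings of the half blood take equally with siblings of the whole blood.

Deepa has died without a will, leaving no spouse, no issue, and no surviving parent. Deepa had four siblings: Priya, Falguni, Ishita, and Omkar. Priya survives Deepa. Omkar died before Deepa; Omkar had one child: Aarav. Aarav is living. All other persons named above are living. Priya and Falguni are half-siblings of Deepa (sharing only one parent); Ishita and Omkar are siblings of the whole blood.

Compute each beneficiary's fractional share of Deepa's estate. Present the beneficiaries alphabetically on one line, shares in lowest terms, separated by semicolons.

No spouse, descendants, or parent survives, so the estate passes to Deepa's siblings per stirpes.
Half-blood and whole-blood siblings take equally under the stated rule.
The estate is divided into 4 equal shares of 1/4 among Priya, Falguni, Ishita, Omkar.
Priya is living and takes 1/4.
Falguni is living and takes 1/4.
Ishita is living and takes 1/4.
Omkar predeceased; the 1/4 allotted to Omkar's branch passes to Omkar's issue by representation.
Aarav is the sole taker at this level and receives the full 1/4.

Aarav 1/4; Falguni 1/4; Ishita 1/4; Priya 1/4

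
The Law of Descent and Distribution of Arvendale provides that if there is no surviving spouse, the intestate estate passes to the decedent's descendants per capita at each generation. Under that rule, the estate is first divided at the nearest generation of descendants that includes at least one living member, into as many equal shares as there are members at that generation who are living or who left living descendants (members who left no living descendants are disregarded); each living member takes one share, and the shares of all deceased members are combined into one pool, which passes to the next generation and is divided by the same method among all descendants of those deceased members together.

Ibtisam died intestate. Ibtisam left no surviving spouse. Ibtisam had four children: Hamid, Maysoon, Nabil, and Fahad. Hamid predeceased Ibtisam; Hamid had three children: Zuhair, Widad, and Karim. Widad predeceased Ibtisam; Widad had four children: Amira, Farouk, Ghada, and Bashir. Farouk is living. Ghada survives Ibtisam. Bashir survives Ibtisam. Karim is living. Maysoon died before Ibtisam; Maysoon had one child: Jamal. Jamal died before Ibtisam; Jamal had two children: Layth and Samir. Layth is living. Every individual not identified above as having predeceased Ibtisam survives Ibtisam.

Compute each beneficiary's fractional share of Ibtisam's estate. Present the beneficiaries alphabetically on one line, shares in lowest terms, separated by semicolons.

There is no surviving spouse, so the entire estate passes to Ibtisam's descendants per capita at each generation.
At generation 1 (Hamid, Maysoon, Nabil, Fahad) there are 4 shares of (1)/4 = 1/4 each.
Living: Nabil and Fahad — each takes 1/4.
Deceased: Hamid and Maysoon. Their combined 1/2 is pooled and carried to generation 2.
At generation 2 (Zuhair, Widad, Karim, Jamal) there are 4 shares of (1/2)/4 = 1/8 each.
Living: Zuhair and Karim — each takes 1/8.
Deceased: Widad and Jamal. Their combined 1/4 is pooled and carried to generation 3.
At generation 3 (Amira, Farouk, Ghada, Bashir, Layth, Samir) there are 6 shares of (1/4)/6 = 1/24 each.
Living: Amira, Farouk, Ghada, Bashir, Layth, and Samir — each takes 1/24.

Amira 1/24; Bashir 1/24; Fahad 1/4; Farouk 1/24; Ghada 1/24; Karim 1/8; Layth 1/24; Nabil 1/4; Samir 1/24; Zuhair 1/8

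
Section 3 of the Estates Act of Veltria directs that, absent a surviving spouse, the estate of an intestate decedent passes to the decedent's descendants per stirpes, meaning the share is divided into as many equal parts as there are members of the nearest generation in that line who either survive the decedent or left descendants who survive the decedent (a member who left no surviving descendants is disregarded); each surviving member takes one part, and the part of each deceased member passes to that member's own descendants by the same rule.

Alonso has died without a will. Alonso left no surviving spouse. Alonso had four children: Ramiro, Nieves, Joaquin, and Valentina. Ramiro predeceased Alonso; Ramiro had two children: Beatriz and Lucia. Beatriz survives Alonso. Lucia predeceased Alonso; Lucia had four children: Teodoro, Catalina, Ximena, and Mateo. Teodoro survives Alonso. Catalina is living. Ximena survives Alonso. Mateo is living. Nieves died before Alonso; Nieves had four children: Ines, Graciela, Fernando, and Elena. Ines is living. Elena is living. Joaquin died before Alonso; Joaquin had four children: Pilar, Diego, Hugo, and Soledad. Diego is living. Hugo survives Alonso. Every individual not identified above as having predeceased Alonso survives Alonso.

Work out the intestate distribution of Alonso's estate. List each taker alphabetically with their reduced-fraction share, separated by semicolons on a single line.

Beatriz 1/8; Catalina 1/32; Diego 1/16; Elena 1/16; Fernando 1/16; Graciela 1/16; Hugo 1/16; Ines 1/16; Mateo 1/32; Pilar 1/16; Soledad 1/16; Teodoro 1/32; Valentina 1/4; Ximena 1/32

There is no surviving spouse, so the entire estate passes to Alonso's descendants per stirpes.
The estate is divided into 4 equal shares of 1/4 among Ramiro, Nieves, Joaquin, Valentina.
Ramiro predeceased; the 1/4 allotted to Ramiro's branch passes to Ramiro's issue by representation.
The 1/4 is divided into 2 equal shares of 1/8 among Beatriz, Lucia.
Beatriz is living and takes 1/8.
Lucia predeceased; the 1/8 allotted to Lucia's branch passes to Lucia's issue by representation.
The 1/8 is divided into 4 equal shares of 1/32 among Teodoro, Catalina, Ximena, Mateo.
Teodoro is living and takes 1/32.
Catalina is living and takes 1/32.
Ximena is living and takes 1/32.
Mateo is living and takes 1/32.
Nieves predeceased; the 1/4 allotted to Nieves's branch passes to Nieves's issue by representation.
The 1/4 is divided into 4 equal shares of 1/16 among Ines, Graciela, Fernando, Elena.
Ines is living and takes 1/16.
Graciela is living and takes 1/16.
Fernando is living and takes 1/16.
Elena is living and takes 1/16.
Joaquin predeceased; the 1/4 allotted to Joaquin's branch passes to Joaquin's issue by representation.
The 1/4 is divided into 4 equal shares of 1/16 among Pilar, Diego, Hugo, Soledad.
Pilar is living and takes 1/16.
Diego is living and takes 1/16.
Hugo is living and takes 1/16.
Soledad is living and takes 1/16.
Valentina is living and takes 1/4.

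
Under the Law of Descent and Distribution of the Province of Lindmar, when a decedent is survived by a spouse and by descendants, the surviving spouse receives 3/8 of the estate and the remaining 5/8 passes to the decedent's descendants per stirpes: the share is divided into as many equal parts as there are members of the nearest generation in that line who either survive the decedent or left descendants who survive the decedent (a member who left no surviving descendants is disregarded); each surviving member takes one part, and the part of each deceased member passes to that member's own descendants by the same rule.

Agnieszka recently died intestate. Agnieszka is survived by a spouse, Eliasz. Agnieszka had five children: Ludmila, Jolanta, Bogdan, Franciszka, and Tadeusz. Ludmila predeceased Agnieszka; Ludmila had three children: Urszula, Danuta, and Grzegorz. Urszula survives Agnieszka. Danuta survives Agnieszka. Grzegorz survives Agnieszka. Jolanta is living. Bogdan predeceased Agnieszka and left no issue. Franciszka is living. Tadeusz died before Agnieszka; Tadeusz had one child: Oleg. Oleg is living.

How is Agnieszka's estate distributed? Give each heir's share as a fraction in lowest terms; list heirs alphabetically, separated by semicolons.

Danuta 5/96; Eliasz 3/8; Franciszka 5/32; Grzegorz 5/96; Jolanta 5/32; Oleg 5/32; Urszula 5/96

Eliasz, as surviving spouse, takes 3/8.
The remaining 5/8 passes to Agnieszka's descendants per stirpes.
Bogdan left no surviving issue, so that branch lapses and is disregarded.
The 5/8 is divided into 4 equal shares of 5/32 among Ludmila, Jolanta, Franciszka, Tadeusz.
Ludmila predeceased; the 5/32 allotted to Ludmila's branch passes to Ludmila's issue by representation.
The 5/32 is divided into 3 equal shares of 5/96 among Urszula, Danuta, Grzegorz.
Urszula is living and takes 5/96.
Danuta is living and takes 5/96.
Grzegorz is living and takes 5/96.
Jolanta is living and takes 5/32.
Franciszka is living and takes 5/32.
Tadeusz predeceased; the 5/32 allotted to Tadeusz's branch passes to Tadeusz's issue by representation.
Oleg is the sole taker at this level and receives the full 5/32.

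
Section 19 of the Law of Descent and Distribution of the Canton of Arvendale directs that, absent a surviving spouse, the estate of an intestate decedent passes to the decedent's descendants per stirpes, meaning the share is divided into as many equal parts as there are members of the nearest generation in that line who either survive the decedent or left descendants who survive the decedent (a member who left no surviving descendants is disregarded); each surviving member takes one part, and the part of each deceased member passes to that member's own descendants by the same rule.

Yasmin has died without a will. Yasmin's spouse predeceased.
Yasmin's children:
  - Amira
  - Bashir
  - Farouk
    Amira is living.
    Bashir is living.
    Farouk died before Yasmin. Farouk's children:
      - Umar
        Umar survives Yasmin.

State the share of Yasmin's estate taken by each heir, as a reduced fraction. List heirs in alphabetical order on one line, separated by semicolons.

Amira 1/3; Bashir 1/3; Umar 1/3

There is no surviving spouse, so the entire estate passes to Yasmin's descendants per stirpes.
The estate is divided into 3 equal shares of 1/3 among Amira, Bashir, Farouk.
Amira is living and takes 1/3.
Bashir is living and takes 1/3.
Farouk predeceased; the 1/3 allotted to Farouk's branch passes to Farouk's issue by representation.
Umar is the sole taker at this level and receives the full 1/3.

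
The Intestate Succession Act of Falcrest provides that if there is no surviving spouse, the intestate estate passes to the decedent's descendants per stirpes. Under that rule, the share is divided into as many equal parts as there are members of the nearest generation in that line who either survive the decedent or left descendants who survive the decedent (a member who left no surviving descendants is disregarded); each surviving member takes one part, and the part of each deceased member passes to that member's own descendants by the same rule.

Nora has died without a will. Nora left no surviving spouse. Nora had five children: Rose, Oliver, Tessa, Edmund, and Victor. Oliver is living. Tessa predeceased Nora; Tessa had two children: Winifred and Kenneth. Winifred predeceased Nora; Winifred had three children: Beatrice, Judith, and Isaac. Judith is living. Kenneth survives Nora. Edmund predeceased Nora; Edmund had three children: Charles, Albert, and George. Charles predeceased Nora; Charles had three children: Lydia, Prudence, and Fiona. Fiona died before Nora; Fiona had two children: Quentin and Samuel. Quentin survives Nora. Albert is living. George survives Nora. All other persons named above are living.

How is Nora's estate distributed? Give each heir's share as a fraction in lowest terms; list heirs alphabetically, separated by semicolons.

There is no surviving spouse, so the entire estate passes to Nora's descendants per stirpes.
The estate is divided into 5 equal shares of 1/5 among Rose, Oliver, Tessa, Edmund, Victor.
Rose is living and takes 1/5.
Oliver is living and takes 1/5.
Tessa predeceased; the 1/5 allotted to Tessa's branch passes to Tessa's issue by representation.
The 1/5 is divided into 2 equal shares of 1/10 among Winifred, Kenneth.
Winifred predeceased; the 1/10 allotted to Winifred's branch passes to Winifred's issue by representation.
The 1/10 is divided into 3 equal shares of 1/30 among Beatrice, Judith, Isaac.
Beatrice is living and takes 1/30.
Judith is living and takes 1/30.
Isaac is living and takes 1/30.
Kenneth is living and takes 1/10.
Edmund predeceased; the 1/5 allotted to Edmund's branch passes to Edmund's issue by representation.
The 1/5 is divided into 3 equal shares of 1/15 among Charles, Albert, George.
Charles predeceased; the 1/15 allotted to Charles's branch passes to Charles's issue by representation.
The 1/15 is divided into 3 equal shares of 1/45 among Lydia, Prudence, Fiona.
Lydia is living and takes 1/45.
Prudence is living and takes 1/45.
Fiona predeceased; the 1/45 allotted to Fiona's branch passes to Fiona's issue by representation.
The 1/45 is divided into 2 equal shares of 1/90 among Quentin, Samuel.
Quentin is living and takes 1/90.
Samuel is living and takes 1/90.
Albert is living and takes 1/15.
George is living and takes 1/15.
Victor is living and takes 1/5.

Albert 1/15; Beatrice 1/30; George 1/15; Isaac 1/30; Judith 1/30; Kenneth 1/10; Lydia 1/45; Oliver 1/5; Prudence 1/45; Quentin 1/90; Rose 1/5; Samuel 1/90; Victor 1/5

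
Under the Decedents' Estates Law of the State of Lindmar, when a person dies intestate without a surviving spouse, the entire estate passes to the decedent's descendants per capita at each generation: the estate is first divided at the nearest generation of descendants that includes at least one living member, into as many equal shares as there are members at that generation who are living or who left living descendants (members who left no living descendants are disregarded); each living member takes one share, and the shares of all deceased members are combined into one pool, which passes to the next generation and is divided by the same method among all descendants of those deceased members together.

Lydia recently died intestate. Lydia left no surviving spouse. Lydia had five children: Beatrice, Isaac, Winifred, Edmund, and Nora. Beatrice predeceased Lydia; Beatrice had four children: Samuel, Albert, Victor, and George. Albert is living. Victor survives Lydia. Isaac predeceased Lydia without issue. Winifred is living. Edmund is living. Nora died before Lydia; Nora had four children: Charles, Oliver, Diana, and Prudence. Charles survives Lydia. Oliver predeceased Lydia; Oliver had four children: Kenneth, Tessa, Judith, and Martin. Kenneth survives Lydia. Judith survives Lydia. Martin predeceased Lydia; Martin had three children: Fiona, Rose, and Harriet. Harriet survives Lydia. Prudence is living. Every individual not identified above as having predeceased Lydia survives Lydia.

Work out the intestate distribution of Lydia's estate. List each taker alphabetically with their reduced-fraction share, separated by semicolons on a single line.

Albert 1/16; Charles 1/16; Diana 1/16; Edmund 1/4; Fiona 1/192; George 1/16; Harriet 1/192; Judith 1/64; Kenneth 1/64; Prudence 1/16; Rose 1/192; Samuel 1/16; Tessa 1/64; Victor 1/16; Winifred 1/4

There is no surviving spouse, so the entire estate passes to Lydia's descendants per capita at each generation.
At generation 1 (Beatrice, Winifred, Edmund, Nora) there are 4 shares of (1)/4 = 1/4 each.
Living: Winifred and Edmund — each takes 1/4.
Deceased: Beatrice and Nora. Their combined 1/2 is pooled and carried to generation 2.
At generation 2 (Samuel, Albert, Victor, George, Charles, Oliver, Diana, Prudence) there are 8 shares of (1/2)/8 = 1/16 each.
Living: Samuel, Albert, Victor, George, Charles, Diana, and Prudence — each takes 1/16.
Deceased: Oliver. That 1/16 share is carried to generation 3.
At generation 3 (Kenneth, Tessa, Judith, Martin) there are 4 shares of (1/16)/4 = 1/64 each.
Living: Kenneth, Tessa, and Judith — each takes 1/64.
Deceased: Martin. That 1/64 share is carried to generation 4.
At generation 4 (Fiona, Rose, Harriet) there are 3 shares of (1/64)/3 = 1/192 each.
Living: Fiona, Rose, and Harriet — each takes 1/192.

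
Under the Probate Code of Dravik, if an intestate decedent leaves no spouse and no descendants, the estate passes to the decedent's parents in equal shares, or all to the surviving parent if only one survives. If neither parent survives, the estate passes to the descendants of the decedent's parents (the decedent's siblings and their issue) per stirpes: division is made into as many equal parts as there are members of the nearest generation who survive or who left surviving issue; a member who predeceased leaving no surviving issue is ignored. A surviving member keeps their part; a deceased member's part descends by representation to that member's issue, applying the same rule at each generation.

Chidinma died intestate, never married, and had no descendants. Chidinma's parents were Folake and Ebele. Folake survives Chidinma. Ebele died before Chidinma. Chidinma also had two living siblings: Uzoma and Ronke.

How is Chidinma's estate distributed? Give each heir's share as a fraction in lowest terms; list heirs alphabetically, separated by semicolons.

Folake 1

Only one parent, Folake, survives, so Folake takes the entire estate. The siblings take nothing because a surviving parent has priority.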